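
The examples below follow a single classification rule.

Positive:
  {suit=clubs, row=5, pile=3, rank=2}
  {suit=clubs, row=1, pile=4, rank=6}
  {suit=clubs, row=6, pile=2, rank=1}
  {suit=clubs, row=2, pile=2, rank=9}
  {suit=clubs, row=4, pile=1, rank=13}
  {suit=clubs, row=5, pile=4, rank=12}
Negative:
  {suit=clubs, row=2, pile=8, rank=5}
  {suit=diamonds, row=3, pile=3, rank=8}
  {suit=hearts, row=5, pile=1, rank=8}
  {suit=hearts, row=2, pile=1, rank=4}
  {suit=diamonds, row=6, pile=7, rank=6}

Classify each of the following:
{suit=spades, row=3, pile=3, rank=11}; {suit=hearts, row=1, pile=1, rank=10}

Negative, Negative

'Positive' ⟺ suit is clubs AND pile ≤ 4.
{suit=spades, row=3, pile=3, rank=11} — suit is spades, pile = 3, hence Negative.
{suit=hearts, row=1, pile=1, rank=10} — suit is hearts, pile = 1, hence Negative.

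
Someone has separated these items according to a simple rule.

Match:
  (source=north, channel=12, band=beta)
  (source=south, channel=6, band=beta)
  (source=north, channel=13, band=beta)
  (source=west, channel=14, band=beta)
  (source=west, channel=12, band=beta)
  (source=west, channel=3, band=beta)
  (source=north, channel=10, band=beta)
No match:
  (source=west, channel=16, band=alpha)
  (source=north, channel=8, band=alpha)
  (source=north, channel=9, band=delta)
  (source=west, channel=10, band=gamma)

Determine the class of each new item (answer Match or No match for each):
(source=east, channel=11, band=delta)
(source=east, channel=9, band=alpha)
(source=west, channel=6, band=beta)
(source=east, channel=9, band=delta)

One predicate separates the groups cleanly: band is beta.
(source=east, channel=11, band=delta) → band is delta → No match.
(source=east, channel=9, band=alpha) → band is alpha → No match.
(source=west, channel=6, band=beta) → band is beta → Match.
(source=east, channel=9, band=delta) → band is delta → No match.

No match, No match, Match, No match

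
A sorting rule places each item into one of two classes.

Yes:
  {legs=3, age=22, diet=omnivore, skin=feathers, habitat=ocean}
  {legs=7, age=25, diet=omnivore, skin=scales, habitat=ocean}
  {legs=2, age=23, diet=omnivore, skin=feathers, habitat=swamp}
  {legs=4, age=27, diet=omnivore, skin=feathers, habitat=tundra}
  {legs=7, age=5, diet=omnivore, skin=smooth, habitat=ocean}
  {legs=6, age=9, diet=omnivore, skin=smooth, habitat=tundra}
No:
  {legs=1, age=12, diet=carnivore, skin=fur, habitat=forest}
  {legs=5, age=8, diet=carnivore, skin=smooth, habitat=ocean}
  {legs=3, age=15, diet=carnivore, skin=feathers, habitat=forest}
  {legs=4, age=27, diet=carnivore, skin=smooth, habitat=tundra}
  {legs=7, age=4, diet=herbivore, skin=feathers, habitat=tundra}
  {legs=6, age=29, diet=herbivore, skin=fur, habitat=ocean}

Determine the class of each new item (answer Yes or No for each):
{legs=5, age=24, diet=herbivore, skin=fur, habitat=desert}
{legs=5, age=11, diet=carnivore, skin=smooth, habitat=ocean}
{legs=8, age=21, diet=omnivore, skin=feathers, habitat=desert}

No, No, Yes

Every 'Yes' example satisfies: diet is omnivore. None of the 'No' examples do.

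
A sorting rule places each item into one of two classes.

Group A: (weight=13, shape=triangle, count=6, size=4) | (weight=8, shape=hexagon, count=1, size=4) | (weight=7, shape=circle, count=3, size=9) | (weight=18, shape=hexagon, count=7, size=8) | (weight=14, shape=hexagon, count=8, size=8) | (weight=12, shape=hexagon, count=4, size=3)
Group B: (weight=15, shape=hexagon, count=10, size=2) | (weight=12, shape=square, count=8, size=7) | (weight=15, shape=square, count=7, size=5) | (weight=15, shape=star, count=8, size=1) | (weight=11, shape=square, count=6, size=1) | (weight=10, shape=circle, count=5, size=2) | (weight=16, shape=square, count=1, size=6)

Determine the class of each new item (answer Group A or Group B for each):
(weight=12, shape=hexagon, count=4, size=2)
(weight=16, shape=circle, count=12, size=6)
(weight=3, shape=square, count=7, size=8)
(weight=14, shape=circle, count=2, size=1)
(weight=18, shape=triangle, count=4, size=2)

All 'Group A' examples share one property — shape is not square AND size ≥ 3 — and every 'Group B' example lacks it.
(weight=12, shape=hexagon, count=4, size=2) — shape is hexagon, size = 2, hence Group B.
(weight=16, shape=circle, count=12, size=6) — shape is circle, size = 6, hence Group A.
(weight=3, shape=square, count=7, size=8) — shape is square, size = 8, hence Group B.
(weight=14, shape=circle, count=2, size=1) — shape is circle, size = 1, hence Group B.
(weight=18, shape=triangle, count=4, size=2) — shape is triangle, size = 2, hence Group B.

Group B, Group A, Group B, Group B, Group B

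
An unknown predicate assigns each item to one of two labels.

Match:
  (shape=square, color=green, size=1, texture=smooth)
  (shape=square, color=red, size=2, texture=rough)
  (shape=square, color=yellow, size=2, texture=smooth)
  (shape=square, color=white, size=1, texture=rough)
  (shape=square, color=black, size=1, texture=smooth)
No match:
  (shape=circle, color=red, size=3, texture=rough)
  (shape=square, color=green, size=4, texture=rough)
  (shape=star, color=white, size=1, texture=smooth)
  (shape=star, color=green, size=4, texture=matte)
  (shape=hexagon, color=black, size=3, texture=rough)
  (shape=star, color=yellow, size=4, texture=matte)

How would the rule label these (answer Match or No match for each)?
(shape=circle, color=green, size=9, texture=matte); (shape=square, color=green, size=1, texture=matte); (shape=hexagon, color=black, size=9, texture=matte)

No match, Match, No match

The rule appears to be: shape is square AND size ≤ 2.
(shape=circle, color=green, size=9, texture=matte): shape is circle, size = 9, doesn't match → No match. (shape=square, color=green, size=1, texture=matte): shape is square, size = 1, qualifies → Match. (shape=hexagon, color=black, size=9, texture=matte): shape is hexagon, size = 9, doesn't match → No match.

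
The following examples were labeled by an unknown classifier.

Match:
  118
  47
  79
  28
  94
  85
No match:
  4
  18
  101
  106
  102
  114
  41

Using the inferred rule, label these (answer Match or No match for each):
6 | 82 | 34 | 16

No match, Match, No match, No match

One predicate separates the groups cleanly: digit sum ≥ 10.
6: digit sum 6 — doesn't match, so No match. 82: digit sum 8+2 = 10 — passes, so Match. 34: digit sum 3+4 = 7 — doesn't match, so No match. 16: digit sum 1+6 = 7 — doesn't match, so No match.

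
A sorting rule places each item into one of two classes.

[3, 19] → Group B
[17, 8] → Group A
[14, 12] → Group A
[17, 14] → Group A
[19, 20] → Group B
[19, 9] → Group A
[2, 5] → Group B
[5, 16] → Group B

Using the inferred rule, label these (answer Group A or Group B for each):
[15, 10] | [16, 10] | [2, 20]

Group A, Group A, Group B

The common property of the 'Group A' items is: first > second. No 'Group B' item has it.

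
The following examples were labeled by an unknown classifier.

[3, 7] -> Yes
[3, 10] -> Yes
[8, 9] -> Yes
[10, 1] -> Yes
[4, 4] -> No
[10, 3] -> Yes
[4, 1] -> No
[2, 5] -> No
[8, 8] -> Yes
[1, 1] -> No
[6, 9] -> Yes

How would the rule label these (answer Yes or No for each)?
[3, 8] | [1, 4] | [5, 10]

The rule appears to be: sum ≥ 10.

Yes, No, Yes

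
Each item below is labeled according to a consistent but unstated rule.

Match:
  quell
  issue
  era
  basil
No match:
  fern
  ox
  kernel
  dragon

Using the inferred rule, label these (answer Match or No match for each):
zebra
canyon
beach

Match, No match, Match

Looking at the examples, the only property every 'Match' case has and every 'No match' case lacks is: odd length.
zebra — length 5, hence Match.
canyon — length 6, hence No match.
beach — length 5, hence Match.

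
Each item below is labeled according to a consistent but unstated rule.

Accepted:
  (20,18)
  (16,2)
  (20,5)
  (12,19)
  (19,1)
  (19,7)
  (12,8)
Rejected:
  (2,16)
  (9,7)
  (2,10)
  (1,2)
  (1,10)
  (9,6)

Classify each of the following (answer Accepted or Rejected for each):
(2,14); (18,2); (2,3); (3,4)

A rule that fits every label: first ≥ 10 — true of each 'Accepted' example, false of each 'Rejected' one.
(2,14) → first 2 → Rejected. (18,2) → first 18 → Accepted. (2,3) → first 2 → Rejected. (3,4) → first 3 → Rejected.

Rejected, Accepted, Rejected, Rejected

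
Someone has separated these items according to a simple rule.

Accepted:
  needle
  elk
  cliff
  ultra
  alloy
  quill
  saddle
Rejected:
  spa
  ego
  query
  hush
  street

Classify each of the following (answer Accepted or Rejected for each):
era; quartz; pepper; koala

Rejected, Rejected, Rejected, Accepted

The simplest hypothesis consistent with all the labels is: contains 'l'.
era: no 'l' — fails this test, so Rejected. quartz: no 'l' — fails this test, so Rejected. pepper: no 'l' — fails this test, so Rejected. koala: has 'l' — passes, so Accepted.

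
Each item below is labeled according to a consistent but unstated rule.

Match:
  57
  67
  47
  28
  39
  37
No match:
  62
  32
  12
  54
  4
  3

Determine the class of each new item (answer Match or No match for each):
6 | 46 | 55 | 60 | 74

No match, Match, Match, No match, Match

All 'Match' examples share one property — digit sum ≥ 10 — and every 'No match' example lacks it.
6 → digit sum 6 → No match.
46 → digit sum 4+6 = 10 → Match.
55 → digit sum 5+5 = 10 → Match.
60 → digit sum 6+0 = 6 → No match.
74 → digit sum 7+4 = 11 → Match.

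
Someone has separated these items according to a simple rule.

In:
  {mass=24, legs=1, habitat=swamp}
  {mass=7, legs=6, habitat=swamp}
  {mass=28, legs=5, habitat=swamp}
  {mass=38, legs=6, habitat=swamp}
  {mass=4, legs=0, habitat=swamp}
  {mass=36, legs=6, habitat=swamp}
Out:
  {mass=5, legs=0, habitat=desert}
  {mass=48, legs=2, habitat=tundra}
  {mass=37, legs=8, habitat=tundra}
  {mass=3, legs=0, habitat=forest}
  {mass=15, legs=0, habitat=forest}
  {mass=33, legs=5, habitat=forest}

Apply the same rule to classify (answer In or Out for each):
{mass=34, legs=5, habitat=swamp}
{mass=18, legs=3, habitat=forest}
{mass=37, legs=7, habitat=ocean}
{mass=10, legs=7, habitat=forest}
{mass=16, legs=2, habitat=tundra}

Looking at the examples, the only property every 'In' case has and every 'Out' case lacks is: habitat is swamp.
{mass=34, legs=5, habitat=swamp} → habitat is swamp → In.
{mass=18, legs=3, habitat=forest} → habitat is forest → Out.
{mass=37, legs=7, habitat=ocean} → habitat is ocean → Out.
{mass=10, legs=7, habitat=forest} → habitat is forest → Out.
{mass=16, legs=2, habitat=tundra} → habitat is tundra → Out.

In, Out, Out, Out, Out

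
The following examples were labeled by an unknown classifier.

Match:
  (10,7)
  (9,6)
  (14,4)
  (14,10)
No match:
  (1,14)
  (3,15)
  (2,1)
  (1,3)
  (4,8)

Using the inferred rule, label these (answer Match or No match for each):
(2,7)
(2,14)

No match, No match

The rule appears to be: first ≥ 6.
(2,7): first 2, lacks this property → No match. (2,14): first 2, lacks this property → No match.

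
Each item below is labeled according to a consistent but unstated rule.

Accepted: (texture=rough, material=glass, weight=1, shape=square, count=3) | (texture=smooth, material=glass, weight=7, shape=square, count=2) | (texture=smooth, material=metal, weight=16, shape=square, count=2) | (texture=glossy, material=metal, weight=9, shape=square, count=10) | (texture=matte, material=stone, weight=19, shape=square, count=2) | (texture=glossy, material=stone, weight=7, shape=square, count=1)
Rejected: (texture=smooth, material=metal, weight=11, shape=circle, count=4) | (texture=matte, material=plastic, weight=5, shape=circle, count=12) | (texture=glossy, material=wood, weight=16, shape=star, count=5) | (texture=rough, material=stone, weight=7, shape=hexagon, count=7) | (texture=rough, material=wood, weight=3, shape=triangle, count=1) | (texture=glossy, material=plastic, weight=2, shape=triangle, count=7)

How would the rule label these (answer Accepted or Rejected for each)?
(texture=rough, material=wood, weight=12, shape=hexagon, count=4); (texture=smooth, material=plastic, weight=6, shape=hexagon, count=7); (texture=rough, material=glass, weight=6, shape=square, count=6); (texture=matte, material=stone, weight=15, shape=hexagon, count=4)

Checking candidate rules against both groups, what survives is: shape is square.
(texture=rough, material=wood, weight=12, shape=hexagon, count=4) → shape is hexagon → Rejected. (texture=smooth, material=plastic, weight=6, shape=hexagon, count=7) → shape is hexagon → Rejected. (texture=rough, material=glass, weight=6, shape=square, count=6) → shape is square → Accepted. (texture=matte, material=stone, weight=15, shape=hexagon, count=4) → shape is hexagon → Rejected.

Rejected, Rejected, Accepted, Rejected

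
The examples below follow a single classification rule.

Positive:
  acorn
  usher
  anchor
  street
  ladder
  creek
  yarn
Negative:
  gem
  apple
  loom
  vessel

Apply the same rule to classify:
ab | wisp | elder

Negative, Negative, Positive

Looking at the examples, the only property every 'Positive' case has and every 'Negative' case lacks is: contains 'r'.
ab: no 'r', does not pass → Negative. wisp: no 'r', does not pass → Negative. elder: has 'r', checks out → Positive.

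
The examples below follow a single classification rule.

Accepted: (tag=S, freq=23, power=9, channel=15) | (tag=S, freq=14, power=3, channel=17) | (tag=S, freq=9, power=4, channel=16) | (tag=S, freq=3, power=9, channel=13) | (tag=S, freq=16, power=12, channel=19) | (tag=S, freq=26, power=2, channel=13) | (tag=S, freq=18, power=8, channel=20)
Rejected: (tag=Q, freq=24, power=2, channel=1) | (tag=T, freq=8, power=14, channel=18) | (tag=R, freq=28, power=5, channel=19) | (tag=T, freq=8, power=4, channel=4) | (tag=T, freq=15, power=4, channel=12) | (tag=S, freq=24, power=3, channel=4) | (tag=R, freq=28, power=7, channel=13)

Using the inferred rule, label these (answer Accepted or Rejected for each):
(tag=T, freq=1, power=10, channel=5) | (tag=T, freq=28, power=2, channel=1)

One predicate separates the groups cleanly: tag is S AND channel ≥ 12.
(tag=T, freq=1, power=10, channel=5): tag is T, channel = 5, fails the rule → Rejected. (tag=T, freq=28, power=2, channel=1): tag is T, channel = 1, fails the rule → Rejected.

Rejected, Rejected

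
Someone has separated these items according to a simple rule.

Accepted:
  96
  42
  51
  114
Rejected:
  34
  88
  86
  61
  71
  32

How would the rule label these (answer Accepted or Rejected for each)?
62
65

A rule that fits every label: multiple of 3 — true of each 'Accepted' example, false of each 'Rejected' one.

Rejected, Rejected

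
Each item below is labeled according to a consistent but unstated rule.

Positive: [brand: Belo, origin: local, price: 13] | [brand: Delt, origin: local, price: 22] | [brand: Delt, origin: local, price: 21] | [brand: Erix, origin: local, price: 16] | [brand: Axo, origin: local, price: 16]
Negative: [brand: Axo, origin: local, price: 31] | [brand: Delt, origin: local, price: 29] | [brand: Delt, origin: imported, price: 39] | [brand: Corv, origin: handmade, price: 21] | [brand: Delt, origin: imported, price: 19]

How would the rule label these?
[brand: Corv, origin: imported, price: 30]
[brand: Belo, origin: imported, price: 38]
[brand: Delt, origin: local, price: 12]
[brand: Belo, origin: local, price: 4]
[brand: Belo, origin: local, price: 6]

Rule: origin is local AND price ≤ 22. This holds for each 'Positive' example and fails for each 'Negative' one.
[brand: Corv, origin: imported, price: 30]: Negative (origin is imported, price = 30). [brand: Belo, origin: imported, price: 38]: Negative (origin is imported, price = 38). [brand: Delt, origin: local, price: 12]: Positive (origin is local, price = 12). [brand: Belo, origin: local, price: 4]: Positive (origin is local, price = 4). [brand: Belo, origin: local, price: 6]: Positive (origin is local, price = 6).

Negative, Negative, Positive, Positive, Positive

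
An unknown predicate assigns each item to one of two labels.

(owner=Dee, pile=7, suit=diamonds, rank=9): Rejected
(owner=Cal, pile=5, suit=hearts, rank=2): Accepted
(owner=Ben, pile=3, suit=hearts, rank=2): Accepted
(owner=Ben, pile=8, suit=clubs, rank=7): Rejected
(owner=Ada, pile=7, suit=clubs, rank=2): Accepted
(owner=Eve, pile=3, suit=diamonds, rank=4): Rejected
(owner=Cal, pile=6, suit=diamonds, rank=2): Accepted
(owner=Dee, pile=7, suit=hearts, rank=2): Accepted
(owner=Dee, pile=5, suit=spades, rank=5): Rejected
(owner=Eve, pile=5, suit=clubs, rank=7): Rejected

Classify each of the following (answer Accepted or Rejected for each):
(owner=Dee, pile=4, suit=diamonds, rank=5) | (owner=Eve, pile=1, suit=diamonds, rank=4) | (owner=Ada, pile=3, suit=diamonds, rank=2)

Rule: rank = 2. This holds for each 'Accepted' example and fails for each 'Rejected' one.
(owner=Dee, pile=4, suit=diamonds, rank=5) — rank = 5, hence Rejected.
(owner=Eve, pile=1, suit=diamonds, rank=4) — rank = 4, hence Rejected.
(owner=Ada, pile=3, suit=diamonds, rank=2) — rank = 2, hence Accepted.

Rejected, Rejected, Accepted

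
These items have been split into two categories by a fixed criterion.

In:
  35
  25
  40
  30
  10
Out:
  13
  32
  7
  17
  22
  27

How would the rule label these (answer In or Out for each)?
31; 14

Out, Out

The distinguishing property — multiple of 5 — holds for all the 'In' cases and none of the 'Out' cases.
31 — 31 = 5·6 + 1, hence Out.
14 — 14 = 5·2 + 4, hence Out.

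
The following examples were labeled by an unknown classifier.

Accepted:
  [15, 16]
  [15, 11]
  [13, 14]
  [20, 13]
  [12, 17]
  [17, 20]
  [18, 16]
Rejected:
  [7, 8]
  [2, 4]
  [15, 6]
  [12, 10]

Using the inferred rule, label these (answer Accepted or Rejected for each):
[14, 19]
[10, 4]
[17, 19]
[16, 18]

Accepted, Rejected, Accepted, Accepted

One predicate separates the groups cleanly: sum ≥ 26.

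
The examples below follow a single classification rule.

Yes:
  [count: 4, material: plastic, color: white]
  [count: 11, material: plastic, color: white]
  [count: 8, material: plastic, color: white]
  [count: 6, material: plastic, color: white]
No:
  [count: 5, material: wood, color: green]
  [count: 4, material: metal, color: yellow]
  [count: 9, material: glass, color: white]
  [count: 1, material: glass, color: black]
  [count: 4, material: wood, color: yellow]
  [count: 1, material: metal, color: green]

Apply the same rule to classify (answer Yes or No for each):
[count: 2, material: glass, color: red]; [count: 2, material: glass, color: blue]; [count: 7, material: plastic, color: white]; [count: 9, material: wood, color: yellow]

Every 'Yes' example satisfies: material is plastic. None of the 'No' examples do.
[count: 2, material: glass, color: red] → material is glass → No.
[count: 2, material: glass, color: blue] → material is glass → No.
[count: 7, material: plastic, color: white] → material is plastic → Yes.
[count: 9, material: wood, color: yellow] → material is wood → No.

No, No, Yes, No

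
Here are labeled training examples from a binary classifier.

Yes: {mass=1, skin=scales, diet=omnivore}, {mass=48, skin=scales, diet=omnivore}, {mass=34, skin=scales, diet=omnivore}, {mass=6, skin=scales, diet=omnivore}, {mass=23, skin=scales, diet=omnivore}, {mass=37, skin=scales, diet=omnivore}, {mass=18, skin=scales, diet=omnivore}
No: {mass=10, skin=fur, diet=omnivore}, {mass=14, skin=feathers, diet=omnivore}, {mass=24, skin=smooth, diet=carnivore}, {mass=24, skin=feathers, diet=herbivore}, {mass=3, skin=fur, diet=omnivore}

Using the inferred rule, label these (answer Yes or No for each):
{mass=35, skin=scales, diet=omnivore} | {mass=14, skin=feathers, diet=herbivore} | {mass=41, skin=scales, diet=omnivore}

Yes, No, Yes

Comparing the two groups points to one rule — skin is scales.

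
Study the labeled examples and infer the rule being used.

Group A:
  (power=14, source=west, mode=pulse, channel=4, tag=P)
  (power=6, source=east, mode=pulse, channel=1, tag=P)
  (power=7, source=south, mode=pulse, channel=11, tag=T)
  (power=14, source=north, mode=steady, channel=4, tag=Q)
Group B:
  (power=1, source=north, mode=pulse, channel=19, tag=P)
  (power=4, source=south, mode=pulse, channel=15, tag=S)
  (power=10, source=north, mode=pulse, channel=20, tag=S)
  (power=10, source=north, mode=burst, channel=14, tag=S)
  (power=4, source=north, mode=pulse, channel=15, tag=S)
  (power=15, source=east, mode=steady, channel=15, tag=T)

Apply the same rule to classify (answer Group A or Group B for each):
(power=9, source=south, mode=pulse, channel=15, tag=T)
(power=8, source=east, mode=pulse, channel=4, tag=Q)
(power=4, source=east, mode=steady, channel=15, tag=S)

The rule appears to be: channel ≤ 11.
(power=9, source=south, mode=pulse, channel=15, tag=T): channel = 15 — doesn't qualify, so Group B. (power=8, source=east, mode=pulse, channel=4, tag=Q): channel = 4 — matches, so Group A. (power=4, source=east, mode=steady, channel=15, tag=S): channel = 15 — doesn't qualify, so Group B.

Group B, Group A, Group B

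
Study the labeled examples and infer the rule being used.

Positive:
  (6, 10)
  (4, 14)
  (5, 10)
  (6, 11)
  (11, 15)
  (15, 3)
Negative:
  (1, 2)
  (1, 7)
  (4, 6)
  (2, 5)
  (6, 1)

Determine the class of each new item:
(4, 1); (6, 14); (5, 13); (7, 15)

Negative, Positive, Positive, Positive

The simplest hypothesis consistent with all the labels is: sum ≥ 15.
(4, 1): Negative (4+1 = 5).
(6, 14): Positive (6+14 = 20).
(5, 13): Positive (5+13 = 18).
(7, 15): Positive (7+15 = 22).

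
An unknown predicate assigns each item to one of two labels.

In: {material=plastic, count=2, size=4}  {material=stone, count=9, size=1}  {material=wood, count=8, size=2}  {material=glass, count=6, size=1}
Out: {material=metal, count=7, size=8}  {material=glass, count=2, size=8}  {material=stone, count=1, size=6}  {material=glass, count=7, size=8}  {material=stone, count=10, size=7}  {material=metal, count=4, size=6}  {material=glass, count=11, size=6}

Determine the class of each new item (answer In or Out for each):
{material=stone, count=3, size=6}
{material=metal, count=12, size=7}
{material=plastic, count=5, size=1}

Out, Out, In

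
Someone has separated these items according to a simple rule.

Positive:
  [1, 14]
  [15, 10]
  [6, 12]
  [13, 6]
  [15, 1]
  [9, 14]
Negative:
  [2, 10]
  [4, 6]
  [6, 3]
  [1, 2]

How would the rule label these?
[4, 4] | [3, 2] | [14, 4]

A rule that fits every label: sum ≥ 15 — true of each 'Positive' example, false of each 'Negative' one.
[4, 4] — 4+4 = 8, hence Negative.
[3, 2] — 3+2 = 5, hence Negative.
[14, 4] — 14+4 = 18, hence Positive.

Negative, Negative, Positive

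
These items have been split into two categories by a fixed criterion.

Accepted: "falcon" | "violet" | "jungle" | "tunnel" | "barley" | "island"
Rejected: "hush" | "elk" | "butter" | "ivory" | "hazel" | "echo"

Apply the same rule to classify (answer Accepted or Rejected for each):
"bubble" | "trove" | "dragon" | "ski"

The common property of the 'Accepted' items is: even length AND contains 'l'. No 'Rejected' item has it.

Accepted, Rejected, Rejected, Rejected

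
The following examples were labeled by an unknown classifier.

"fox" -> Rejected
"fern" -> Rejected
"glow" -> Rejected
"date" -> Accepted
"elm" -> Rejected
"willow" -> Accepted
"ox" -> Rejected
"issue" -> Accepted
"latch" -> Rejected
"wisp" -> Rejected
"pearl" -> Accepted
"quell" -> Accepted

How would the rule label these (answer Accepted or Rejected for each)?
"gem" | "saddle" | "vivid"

Rejected, Accepted, Accepted

'Accepted' ⟺ has ≥ 2 vowels.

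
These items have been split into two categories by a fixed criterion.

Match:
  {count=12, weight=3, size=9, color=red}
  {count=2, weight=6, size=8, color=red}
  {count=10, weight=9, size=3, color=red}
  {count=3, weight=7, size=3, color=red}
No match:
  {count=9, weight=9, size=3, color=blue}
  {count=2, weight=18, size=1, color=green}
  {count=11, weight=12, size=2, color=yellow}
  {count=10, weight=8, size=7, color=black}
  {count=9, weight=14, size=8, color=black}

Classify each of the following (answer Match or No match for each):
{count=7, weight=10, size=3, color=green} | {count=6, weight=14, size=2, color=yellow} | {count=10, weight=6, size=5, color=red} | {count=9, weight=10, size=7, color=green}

No match, No match, Match, No match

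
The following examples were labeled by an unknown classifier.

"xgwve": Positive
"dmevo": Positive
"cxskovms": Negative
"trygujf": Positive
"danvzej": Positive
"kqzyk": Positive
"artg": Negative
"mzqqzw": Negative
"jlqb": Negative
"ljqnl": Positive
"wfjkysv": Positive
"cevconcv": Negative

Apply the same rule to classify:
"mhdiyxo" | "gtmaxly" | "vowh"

Positive, Positive, Negative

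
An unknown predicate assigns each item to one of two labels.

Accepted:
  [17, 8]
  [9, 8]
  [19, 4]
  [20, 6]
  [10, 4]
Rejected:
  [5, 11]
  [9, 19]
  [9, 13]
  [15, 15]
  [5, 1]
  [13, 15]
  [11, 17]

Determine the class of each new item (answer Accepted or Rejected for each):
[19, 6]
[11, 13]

Accepted, Rejected

Rule: second is even. This holds for each 'Accepted' example and fails for each 'Rejected' one.
Accepted: [19, 6], since second 6.
Rejected: [11, 13], since second 13.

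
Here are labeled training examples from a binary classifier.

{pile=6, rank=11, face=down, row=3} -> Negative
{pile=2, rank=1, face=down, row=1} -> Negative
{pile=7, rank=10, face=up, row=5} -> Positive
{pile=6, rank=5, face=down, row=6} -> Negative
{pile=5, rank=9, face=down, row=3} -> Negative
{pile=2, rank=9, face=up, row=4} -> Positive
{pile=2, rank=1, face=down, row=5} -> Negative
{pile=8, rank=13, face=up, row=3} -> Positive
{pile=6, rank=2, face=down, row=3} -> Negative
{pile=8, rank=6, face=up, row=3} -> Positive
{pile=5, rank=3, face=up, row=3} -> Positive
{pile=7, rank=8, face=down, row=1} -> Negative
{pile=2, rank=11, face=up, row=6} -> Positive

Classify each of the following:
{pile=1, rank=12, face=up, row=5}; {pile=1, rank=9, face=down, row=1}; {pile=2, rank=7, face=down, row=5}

'Positive' ⟺ face is up.
{pile=1, rank=12, face=up, row=5}: face is up — qualifies, so Positive. {pile=1, rank=9, face=down, row=1}: face is down — lacks this property, so Negative. {pile=2, rank=7, face=down, row=5}: face is down — lacks this property, so Negative.

Positive, Negative, Negative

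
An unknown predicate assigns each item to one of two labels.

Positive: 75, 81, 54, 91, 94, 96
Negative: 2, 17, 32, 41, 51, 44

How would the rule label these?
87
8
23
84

The distinguishing property — at least 54 — holds for all the 'Positive' cases and none of the 'Negative' cases.
87 → 87 ≥ 54 → Positive.
8 → 8 < 54 → Negative.
23 → 23 < 54 → Negative.
84 → 84 ≥ 54 → Positive.

Positive, Negative, Negative, Positive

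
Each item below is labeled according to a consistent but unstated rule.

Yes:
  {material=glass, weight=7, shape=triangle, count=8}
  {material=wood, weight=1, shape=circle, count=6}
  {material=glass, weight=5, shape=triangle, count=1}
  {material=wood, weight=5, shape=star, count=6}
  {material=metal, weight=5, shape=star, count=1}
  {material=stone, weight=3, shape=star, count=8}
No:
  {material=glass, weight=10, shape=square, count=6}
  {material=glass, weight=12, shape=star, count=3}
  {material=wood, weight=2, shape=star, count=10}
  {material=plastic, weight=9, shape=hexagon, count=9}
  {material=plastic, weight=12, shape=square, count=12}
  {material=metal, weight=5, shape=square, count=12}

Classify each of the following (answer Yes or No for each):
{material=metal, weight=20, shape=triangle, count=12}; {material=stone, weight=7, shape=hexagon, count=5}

No, Yes

The classifier is using: count ≤ 8 AND weight ≤ 7.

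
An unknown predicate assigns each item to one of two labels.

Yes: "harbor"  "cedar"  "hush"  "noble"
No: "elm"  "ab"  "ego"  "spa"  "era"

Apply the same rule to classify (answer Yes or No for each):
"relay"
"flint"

The classifier is using: length ≥ 4.

Yes, Yes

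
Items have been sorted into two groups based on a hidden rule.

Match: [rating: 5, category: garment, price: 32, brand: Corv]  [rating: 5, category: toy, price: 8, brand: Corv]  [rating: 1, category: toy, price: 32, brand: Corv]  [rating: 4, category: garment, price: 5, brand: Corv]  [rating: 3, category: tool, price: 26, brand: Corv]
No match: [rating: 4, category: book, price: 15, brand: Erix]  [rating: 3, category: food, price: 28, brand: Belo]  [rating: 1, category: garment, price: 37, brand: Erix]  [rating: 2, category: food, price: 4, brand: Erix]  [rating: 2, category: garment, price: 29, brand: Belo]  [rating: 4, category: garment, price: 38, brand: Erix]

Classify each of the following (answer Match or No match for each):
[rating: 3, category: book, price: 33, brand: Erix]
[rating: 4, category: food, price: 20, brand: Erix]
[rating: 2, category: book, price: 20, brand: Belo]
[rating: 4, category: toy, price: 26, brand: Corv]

Comparing the two groups points to one rule — brand is Corv.
[rating: 3, category: book, price: 33, brand: Erix]: brand is Erix — doesn't qualify, so No match.
[rating: 4, category: food, price: 20, brand: Erix]: brand is Erix — doesn't qualify, so No match.
[rating: 2, category: book, price: 20, brand: Belo]: brand is Belo — doesn't qualify, so No match.
[rating: 4, category: toy, price: 26, brand: Corv]: brand is Corv — checks out, so Match.

No match, No match, No match, Match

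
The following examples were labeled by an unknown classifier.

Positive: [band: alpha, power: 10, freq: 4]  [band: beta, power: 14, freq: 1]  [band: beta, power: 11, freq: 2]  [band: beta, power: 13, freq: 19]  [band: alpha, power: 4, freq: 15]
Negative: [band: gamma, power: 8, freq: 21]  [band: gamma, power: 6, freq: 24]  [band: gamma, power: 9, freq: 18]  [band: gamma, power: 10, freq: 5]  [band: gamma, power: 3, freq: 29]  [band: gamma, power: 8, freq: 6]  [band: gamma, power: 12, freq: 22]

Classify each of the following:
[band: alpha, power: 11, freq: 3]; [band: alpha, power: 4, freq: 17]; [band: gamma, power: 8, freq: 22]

Positive, Positive, Negative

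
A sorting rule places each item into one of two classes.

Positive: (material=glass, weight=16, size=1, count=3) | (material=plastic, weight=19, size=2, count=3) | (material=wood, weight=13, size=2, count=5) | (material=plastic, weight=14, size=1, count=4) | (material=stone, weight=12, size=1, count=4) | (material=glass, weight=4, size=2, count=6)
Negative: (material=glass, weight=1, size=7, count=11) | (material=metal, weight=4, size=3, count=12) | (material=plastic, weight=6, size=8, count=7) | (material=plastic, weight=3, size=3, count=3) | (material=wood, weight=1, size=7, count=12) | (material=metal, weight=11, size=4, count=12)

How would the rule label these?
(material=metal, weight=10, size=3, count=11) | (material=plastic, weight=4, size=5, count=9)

Negative, Negative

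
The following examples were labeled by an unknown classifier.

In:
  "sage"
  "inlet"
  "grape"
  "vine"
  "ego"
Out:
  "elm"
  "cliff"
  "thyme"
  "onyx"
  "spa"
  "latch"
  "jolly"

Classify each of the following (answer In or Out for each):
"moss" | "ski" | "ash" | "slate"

The rule appears to be: has ≥ 2 vowels.

Out, Out, Out, In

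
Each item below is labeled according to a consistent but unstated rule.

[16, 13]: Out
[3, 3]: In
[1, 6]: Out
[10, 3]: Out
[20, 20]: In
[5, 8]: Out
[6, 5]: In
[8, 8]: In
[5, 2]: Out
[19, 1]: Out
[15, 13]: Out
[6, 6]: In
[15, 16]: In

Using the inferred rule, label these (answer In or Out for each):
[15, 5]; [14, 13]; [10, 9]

Out, In, In

The classifier is using: |first − second| ≤ 1.
[15, 5]: Out (|15−5| = 10). [14, 13]: In (|14−13| = 1). [10, 9]: In (|10−9| = 1).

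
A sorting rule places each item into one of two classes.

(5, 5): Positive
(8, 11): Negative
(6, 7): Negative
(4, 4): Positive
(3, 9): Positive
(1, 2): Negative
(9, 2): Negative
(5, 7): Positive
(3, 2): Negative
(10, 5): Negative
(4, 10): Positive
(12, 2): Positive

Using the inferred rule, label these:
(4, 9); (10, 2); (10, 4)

One predicate separates the groups cleanly: sum is even.
(4, 9): 4+9 = 13 — fails the rule, so Negative.
(10, 2): 10+2 = 12 — meets the rule, so Positive.
(10, 4): 10+4 = 14 — meets the rule, so Positive.

Negative, Positive, Positive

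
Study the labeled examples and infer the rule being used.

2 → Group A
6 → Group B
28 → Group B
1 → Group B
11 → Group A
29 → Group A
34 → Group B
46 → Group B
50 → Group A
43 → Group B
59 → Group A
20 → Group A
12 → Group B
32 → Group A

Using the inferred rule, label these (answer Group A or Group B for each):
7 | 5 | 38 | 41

Group B, Group A, Group A, Group A

The pattern is that an item is 'Group A' exactly when: ≡ 2 (mod 3).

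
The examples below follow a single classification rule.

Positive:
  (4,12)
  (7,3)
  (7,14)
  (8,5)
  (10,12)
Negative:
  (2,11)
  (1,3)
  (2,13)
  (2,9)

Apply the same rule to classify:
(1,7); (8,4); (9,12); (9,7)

Negative, Positive, Positive, Positive

The rule appears to be: first ≥ 3.
(1,7): Negative (first 1).
(8,4): Positive (first 8).
(9,12): Positive (first 9).
(9,7): Positive (first 9).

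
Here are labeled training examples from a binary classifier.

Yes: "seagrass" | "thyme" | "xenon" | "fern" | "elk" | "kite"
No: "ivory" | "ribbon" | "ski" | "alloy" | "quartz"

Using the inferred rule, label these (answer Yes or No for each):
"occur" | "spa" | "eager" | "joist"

No, No, Yes, No

The common property of the 'Yes' items is: contains 'e'. No 'No' item has it.
No: "occur", since no 'e'.
No: "spa", since no 'e'.
Yes: "eager", since has 'e'.
No: "joist", since no 'e'.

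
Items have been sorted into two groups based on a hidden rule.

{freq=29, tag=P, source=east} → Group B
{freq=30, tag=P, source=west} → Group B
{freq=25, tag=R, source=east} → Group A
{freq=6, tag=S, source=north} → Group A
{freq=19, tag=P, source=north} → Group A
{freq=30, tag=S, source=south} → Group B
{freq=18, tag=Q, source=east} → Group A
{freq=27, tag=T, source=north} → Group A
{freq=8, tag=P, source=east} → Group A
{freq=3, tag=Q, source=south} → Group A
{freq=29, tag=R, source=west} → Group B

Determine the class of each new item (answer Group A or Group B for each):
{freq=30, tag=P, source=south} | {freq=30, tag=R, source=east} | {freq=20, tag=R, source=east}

Group B, Group B, Group A

All 'Group A' examples share one property — freq ≤ 27 — and every 'Group B' example lacks it.
{freq=30, tag=P, source=south} — freq = 30, hence Group B.
{freq=30, tag=R, source=east} — freq = 30, hence Group B.
{freq=20, tag=R, source=east} — freq = 20, hence Group A.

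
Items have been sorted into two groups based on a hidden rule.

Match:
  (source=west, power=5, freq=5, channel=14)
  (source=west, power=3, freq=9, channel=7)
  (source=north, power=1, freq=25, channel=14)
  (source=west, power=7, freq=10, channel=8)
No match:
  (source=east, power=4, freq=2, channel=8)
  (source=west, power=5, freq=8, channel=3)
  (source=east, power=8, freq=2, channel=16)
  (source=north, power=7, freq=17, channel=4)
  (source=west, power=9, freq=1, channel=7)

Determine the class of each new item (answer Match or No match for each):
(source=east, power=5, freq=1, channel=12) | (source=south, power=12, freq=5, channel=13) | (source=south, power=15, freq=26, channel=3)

No match, Match, No match

All 'Match' examples share one property — channel ≥ 7 AND freq ≥ 5 — and every 'No match' example lacks it.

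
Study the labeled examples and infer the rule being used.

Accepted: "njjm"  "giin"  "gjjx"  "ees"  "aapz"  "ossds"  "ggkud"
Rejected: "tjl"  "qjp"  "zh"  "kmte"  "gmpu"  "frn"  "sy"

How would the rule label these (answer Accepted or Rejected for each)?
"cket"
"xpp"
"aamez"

The distinguishing property — has a double letter — holds for all the 'Accepted' cases and none of the 'Rejected' cases.

Rejected, Accepted, Accepted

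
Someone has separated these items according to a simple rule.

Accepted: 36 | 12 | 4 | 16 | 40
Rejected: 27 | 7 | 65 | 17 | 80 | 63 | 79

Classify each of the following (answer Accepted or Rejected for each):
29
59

Rejected, Rejected

One predicate separates the groups cleanly: even AND at most 40.
29: 29 is odd, 29 ≤ 40 — does not fit, so Rejected.
59: 59 is odd, 59 > 40 — does not fit, so Rejected.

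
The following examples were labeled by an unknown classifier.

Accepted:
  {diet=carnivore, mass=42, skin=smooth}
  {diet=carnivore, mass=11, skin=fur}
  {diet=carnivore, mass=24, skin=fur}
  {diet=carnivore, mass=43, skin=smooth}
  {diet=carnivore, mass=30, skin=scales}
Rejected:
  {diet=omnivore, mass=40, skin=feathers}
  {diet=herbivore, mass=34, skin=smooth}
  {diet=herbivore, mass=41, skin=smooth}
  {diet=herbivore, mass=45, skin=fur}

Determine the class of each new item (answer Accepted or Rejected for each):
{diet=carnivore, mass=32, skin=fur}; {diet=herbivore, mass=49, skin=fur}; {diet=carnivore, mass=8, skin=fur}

'Accepted' ⟺ diet is carnivore.
{diet=carnivore, mass=32, skin=fur}: Accepted (diet is carnivore). {diet=herbivore, mass=49, skin=fur}: Rejected (diet is herbivore). {diet=carnivore, mass=8, skin=fur}: Accepted (diet is carnivore).

Accepted, Rejected, Accepted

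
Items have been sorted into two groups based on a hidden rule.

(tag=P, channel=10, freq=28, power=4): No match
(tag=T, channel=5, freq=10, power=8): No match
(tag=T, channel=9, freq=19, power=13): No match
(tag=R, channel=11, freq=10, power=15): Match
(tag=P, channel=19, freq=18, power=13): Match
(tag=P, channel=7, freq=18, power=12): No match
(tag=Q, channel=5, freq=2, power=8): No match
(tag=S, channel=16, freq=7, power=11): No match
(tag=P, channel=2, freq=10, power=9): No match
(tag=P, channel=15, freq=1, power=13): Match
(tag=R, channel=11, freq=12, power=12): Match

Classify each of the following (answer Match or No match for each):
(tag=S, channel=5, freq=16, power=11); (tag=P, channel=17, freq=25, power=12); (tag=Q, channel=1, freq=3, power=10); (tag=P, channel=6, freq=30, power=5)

Every 'Match' example satisfies: channel ≥ 10 AND power ≥ 12. None of the 'No match' examples do.
No match: (tag=S, channel=5, freq=16, power=11), since channel = 5, power = 11.
Match: (tag=P, channel=17, freq=25, power=12), since channel = 17, power = 12.
No match: (tag=Q, channel=1, freq=3, power=10), since channel = 1, power = 10.
No match: (tag=P, channel=6, freq=30, power=5), since channel = 6, power = 5.

No match, Match, No match, No match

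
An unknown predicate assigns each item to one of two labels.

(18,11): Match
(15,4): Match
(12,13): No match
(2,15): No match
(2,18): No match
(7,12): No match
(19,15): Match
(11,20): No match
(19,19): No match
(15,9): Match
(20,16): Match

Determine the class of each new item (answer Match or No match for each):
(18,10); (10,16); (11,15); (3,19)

Match, No match, No match, No match

Looking at the examples, the only property every 'Match' case has and every 'No match' case lacks is: first > second.
(18,10) — 18 > 10, hence Match. (10,16) — 10 < 16, hence No match. (11,15) — 11 < 15, hence No match. (3,19) — 3 < 19, hence No match.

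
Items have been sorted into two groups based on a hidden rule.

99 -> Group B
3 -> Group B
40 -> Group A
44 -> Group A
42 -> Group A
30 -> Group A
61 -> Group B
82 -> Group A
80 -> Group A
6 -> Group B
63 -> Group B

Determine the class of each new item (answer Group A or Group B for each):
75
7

The classifier is using: even AND at least 30.
75 → 75 is odd, 75 ≥ 30 → Group B.
7 → 7 is odd, 7 < 30 → Group B.

Group B, Group B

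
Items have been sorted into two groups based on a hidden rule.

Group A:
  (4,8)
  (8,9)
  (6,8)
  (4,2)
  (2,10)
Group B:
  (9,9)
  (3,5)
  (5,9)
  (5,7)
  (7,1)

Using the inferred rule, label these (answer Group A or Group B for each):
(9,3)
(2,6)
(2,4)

Group B, Group A, Group A

'Group A' ⟺ first is even.
(9,3): Group B (first 9). (2,6): Group A (first 2). (2,4): Group A (first 2).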